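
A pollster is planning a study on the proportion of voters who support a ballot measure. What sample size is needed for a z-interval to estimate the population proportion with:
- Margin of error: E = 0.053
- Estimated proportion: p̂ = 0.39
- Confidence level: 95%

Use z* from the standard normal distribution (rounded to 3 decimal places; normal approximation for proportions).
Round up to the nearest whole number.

Using z* for proportion z-interval (normal approximation).

For 95% confidence, z* = 1.96 (from standard normal table)

Sample size formula for proportion z-interval: n = z*²p̂(1-p̂)/E²

n = 1.96² × 0.39 × 0.61 / 0.053²
  = 3.8416 × 0.2379 / 0.002809
  = 325.3530

Round up to the nearest whole number: n = 326

326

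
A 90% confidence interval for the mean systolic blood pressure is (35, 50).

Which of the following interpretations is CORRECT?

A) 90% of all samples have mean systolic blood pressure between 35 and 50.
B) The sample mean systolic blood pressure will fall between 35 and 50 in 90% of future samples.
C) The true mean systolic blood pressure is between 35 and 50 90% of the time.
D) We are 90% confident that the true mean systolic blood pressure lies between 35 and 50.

A confidence interval represents our confidence in the procedure, not a probability statement about the parameter.

Key concept: If we repeated this sampling process many times and computed a 90% CI each time, about 90% of those intervals would contain the true population parameter.

For this specific interval (35, 50):
- Midpoint (point estimate): 42.5
- Margin of error: 7.5

The correct interpretation is the one stating confidence that the true parameter lies in the interval — option D.

D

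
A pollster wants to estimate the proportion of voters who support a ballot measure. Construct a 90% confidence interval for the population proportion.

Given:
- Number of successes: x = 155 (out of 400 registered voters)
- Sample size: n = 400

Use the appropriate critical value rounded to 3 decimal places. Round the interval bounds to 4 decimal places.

Sample proportion: p̂ = 155/400 = 0.387500

Check conditions for normal approximation:
  np̂ = 155 ≥ 10 ✓
  n(1-p̂) = 245 ≥ 10 ✓

The sample is large enough, so use a z-interval (normal approximation) for the proportion.

For 90% confidence, z* = 1.645 (from standard normal table)

Standard error: SE = √(p̂(1-p̂)/n) = √(0.387500×0.612500/400) = 0.02435897

Margin of error: E = z* × SE = 1.645 × 0.02435897 = 0.040071

Z-interval: p̂ ± E = 0.387500 ± 0.040071 = (0.347429, 0.427571)

Rounded to 4 decimal places:

(0.3474, 0.4276)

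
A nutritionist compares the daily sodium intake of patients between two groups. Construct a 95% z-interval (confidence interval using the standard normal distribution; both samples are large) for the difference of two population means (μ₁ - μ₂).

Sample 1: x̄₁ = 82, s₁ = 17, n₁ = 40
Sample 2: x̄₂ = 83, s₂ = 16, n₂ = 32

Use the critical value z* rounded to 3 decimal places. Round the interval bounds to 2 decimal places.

Both samples are large (n₁ = 40 ≥ 30, n₂ = 32 ≥ 30), so a z-interval for the difference of means applies.

Point estimate: x̄₁ - x̄₂ = 82 - 83 = -1

Standard error: SE = √(s₁²/n₁ + s₂²/n₂)
= √(17²/40 + 16²/32)
= √(7.225000 + 8.000000)
= 3.901923

For 95% confidence, z* = 1.96 (from standard normal table)
Margin of error: E = z* × SE = 1.96 × 3.901923 = 7.6478

Z-interval: (x̄₁ - x̄₂) ± E = -1 ± 7.6478 = (-8.6478, 6.6478)

Rounded to 2 decimal places:

(-8.65, 6.65)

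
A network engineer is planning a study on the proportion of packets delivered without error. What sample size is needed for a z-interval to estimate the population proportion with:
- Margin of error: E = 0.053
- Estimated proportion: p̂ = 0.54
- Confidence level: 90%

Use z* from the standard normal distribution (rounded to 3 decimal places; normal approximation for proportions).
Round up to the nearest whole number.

Using z* for proportion z-interval (normal approximation).

For 90% confidence, z* = 1.645 (from standard normal table)

Sample size formula for proportion z-interval: n = z*²p̂(1-p̂)/E²

n = 1.645² × 0.54 × 0.46 / 0.053²
  = 2.706025 × 0.2484 / 0.002809
  = 239.2939

Round up to the nearest whole number: n = 240

240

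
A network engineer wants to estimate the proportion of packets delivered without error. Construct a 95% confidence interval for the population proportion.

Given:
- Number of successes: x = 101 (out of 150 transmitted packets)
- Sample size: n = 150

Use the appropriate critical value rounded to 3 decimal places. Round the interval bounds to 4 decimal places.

Sample proportion: p̂ = 101/150 = 0.673333

Check conditions for normal approximation:
  np̂ = 101 ≥ 10 ✓
  n(1-p̂) = 49 ≥ 10 ✓

The sample is large enough, so use a z-interval (normal approximation) for the proportion.

For 95% confidence, z* = 1.96 (from standard normal table)

Standard error: SE = √(p̂(1-p̂)/n) = √(0.673333×0.326667/150) = 0.03829322

Margin of error: E = z* × SE = 1.96 × 0.03829322 = 0.075055

Z-interval: p̂ ± E = 0.673333 ± 0.075055 = (0.598279, 0.748388)

Rounded to 4 decimal places:

(0.5983, 0.7484)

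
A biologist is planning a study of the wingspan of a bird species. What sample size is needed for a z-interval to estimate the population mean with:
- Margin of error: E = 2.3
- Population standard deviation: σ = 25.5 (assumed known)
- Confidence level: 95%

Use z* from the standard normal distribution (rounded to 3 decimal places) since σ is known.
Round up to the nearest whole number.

Using z* since population σ is known (z-interval formula).

For 95% confidence, z* = 1.96 (from standard normal table)

Sample size formula for z-interval: n = (z*σ/E)²

n = (1.96 × 25.5 / 2.3)²
  = (21.730435)²
  = 472.2118

Round up to the nearest whole number: n = 473

473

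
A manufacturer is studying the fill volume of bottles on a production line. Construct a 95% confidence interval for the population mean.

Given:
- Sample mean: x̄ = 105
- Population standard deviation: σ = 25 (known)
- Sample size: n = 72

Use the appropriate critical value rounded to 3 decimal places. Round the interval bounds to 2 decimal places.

The population standard deviation σ is known, so use a z-interval (standard normal critical value).

For 95% confidence, z* = 1.96 (from standard normal table)

Standard error: SE = σ/√n = 25/√72 = 2.946278

Margin of error: E = z* × SE = 1.96 × 2.946278 = 5.7747

Z-interval: x̄ ± E = 105 ± 5.7747 = (99.2253, 110.7747)

Rounded to 2 decimal places:

(99.23, 110.77)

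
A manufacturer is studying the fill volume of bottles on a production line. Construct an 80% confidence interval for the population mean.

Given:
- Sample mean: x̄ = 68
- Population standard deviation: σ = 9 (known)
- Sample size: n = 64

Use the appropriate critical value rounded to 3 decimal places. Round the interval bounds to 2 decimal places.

The population standard deviation σ is known, so use a z-interval (standard normal critical value).

For 80% confidence, z* = 1.282 (from standard normal table)

Standard error: SE = σ/√n = 9/√64 = 1.125000

Margin of error: E = z* × SE = 1.282 × 1.125000 = 1.4423

Z-interval: x̄ ± E = 68 ± 1.4423 = (66.5577, 69.4423)

Rounded to 2 decimal places:

(66.56, 69.44)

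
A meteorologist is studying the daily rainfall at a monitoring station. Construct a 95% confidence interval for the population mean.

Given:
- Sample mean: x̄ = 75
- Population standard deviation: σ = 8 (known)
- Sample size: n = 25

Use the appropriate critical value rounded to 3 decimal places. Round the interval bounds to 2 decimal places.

The population standard deviation σ is known, so use a z-interval (standard normal critical value).

For 95% confidence, z* = 1.96 (from standard normal table)

Standard error: SE = σ/√n = 8/√25 = 1.600000

Margin of error: E = z* × SE = 1.96 × 1.600000 = 3.1360

Z-interval: x̄ ± E = 75 ± 3.1360 = (71.8640, 78.1360)

Rounded to 2 decimal places:

(71.86, 78.14)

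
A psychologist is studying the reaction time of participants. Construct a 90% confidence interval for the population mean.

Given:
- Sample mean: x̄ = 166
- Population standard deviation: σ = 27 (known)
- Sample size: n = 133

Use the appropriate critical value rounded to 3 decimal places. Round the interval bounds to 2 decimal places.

The population standard deviation σ is known, so use a z-interval (standard normal critical value).

For 90% confidence, z* = 1.645 (from standard normal table)

Standard error: SE = σ/√n = 27/√133 = 2.341197

Margin of error: E = z* × SE = 1.645 × 2.341197 = 3.8513

Z-interval: x̄ ± E = 166 ± 3.8513 = (162.1487, 169.8513)

Rounded to 2 decimal places:

(162.15, 169.85)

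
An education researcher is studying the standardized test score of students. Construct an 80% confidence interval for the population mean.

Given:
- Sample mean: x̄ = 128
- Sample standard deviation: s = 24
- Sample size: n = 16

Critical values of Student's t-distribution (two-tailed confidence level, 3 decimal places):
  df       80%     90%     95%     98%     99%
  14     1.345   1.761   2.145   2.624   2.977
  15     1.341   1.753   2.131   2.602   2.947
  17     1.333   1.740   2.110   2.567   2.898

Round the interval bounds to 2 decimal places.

The population standard deviation σ is unknown (only the sample standard deviation s is given), so use a t-interval with df = n - 1 = 16 - 1 = 15.

For 80% confidence with df = 15, t* = 1.341 (from t-table)

Standard error: SE = s/√n = 24/√16 = 6.000000

Margin of error: E = t* × SE = 1.341 × 6.000000 = 8.0460

T-interval: x̄ ± E = 128 ± 8.0460 = (119.9540, 136.0460)

Rounded to 2 decimal places:

(119.95, 136.05)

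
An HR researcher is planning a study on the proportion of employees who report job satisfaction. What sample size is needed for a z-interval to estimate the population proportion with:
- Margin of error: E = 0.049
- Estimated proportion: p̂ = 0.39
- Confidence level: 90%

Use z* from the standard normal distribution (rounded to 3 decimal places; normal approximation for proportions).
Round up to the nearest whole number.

Using z* for proportion z-interval (normal approximation).

For 90% confidence, z* = 1.645 (from standard normal table)

Sample size formula for proportion z-interval: n = z*²p̂(1-p̂)/E²

n = 1.645² × 0.39 × 0.61 / 0.049²
  = 2.706025 × 0.2379 / 0.002401
  = 268.1230

Round up to the nearest whole number: n = 269

269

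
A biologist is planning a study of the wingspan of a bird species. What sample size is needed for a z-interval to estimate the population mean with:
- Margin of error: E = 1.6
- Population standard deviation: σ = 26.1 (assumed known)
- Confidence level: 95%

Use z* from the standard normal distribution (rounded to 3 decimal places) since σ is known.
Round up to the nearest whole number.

Using z* since population σ is known (z-interval formula).

For 95% confidence, z* = 1.96 (from standard normal table)

Sample size formula for z-interval: n = (z*σ/E)²

n = (1.96 × 26.1 / 1.6)²
  = (31.972500)²
  = 1022.2408

Round up to the nearest whole number: n = 1023

1023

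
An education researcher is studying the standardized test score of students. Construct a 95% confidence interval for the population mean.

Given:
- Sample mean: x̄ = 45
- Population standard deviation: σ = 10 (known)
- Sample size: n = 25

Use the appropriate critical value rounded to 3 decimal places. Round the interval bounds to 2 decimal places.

The population standard deviation σ is known, so use a z-interval (standard normal critical value).

For 95% confidence, z* = 1.96 (from standard normal table)

Standard error: SE = σ/√n = 10/√25 = 2.000000

Margin of error: E = z* × SE = 1.96 × 2.000000 = 3.9200

Z-interval: x̄ ± E = 45 ± 3.9200 = (41.0800, 48.9200)

Rounded to 2 decimal places:

(41.08, 48.92)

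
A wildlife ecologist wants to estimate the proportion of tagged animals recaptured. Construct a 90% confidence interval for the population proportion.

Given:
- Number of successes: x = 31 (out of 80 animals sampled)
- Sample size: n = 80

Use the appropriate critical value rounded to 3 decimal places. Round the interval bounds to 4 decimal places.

Sample proportion: p̂ = 31/80 = 0.387500

Check conditions for normal approximation:
  np̂ = 31 ≥ 10 ✓
  n(1-p̂) = 49 ≥ 10 ✓

The sample is large enough, so use a z-interval (normal approximation) for the proportion.

For 90% confidence, z* = 1.645 (from standard normal table)

Standard error: SE = √(p̂(1-p̂)/n) = √(0.387500×0.612500/80) = 0.05446831

Margin of error: E = z* × SE = 1.645 × 0.05446831 = 0.089600

Z-interval: p̂ ± E = 0.387500 ± 0.089600 = (0.297900, 0.477100)

Rounded to 4 decimal places:

(0.2979, 0.4771)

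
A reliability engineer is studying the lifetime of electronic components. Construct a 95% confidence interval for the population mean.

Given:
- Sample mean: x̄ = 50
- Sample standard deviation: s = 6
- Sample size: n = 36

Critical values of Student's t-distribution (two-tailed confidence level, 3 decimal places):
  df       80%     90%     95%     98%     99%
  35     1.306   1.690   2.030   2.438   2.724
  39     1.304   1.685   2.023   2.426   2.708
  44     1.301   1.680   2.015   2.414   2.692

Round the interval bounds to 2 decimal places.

The population standard deviation σ is unknown (only the sample standard deviation s is given), so use a t-interval with df = n - 1 = 36 - 1 = 35.

For 95% confidence with df = 35, t* = 2.030 (from t-table)

Standard error: SE = s/√n = 6/√36 = 1.000000

Margin of error: E = t* × SE = 2.030 × 1.000000 = 2.0300

T-interval: x̄ ± E = 50 ± 2.0300 = (47.9700, 52.0300)

Rounded to 2 decimal places:

(47.97, 52.03)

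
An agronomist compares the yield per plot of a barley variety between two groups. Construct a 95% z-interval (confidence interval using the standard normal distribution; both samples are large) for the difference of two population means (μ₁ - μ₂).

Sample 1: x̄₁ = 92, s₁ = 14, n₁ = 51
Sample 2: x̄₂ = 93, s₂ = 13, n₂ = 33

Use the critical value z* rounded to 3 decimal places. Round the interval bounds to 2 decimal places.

Both samples are large (n₁ = 51 ≥ 30, n₂ = 33 ≥ 30), so a z-interval for the difference of means applies.

Point estimate: x̄₁ - x̄₂ = 92 - 93 = -1

Standard error: SE = √(s₁²/n₁ + s₂²/n₂)
= √(14²/51 + 13²/33)
= √(3.843137 + 5.121212)
= 2.994052

For 95% confidence, z* = 1.96 (from standard normal table)
Margin of error: E = z* × SE = 1.96 × 2.994052 = 5.8683

Z-interval: (x̄₁ - x̄₂) ± E = -1 ± 5.8683 = (-6.8683, 4.8683)

Rounded to 2 decimal places:

(-6.87, 4.87)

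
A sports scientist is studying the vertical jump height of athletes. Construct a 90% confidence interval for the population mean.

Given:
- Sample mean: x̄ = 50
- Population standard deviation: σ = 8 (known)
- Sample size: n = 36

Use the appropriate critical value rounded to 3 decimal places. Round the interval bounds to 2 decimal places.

The population standard deviation σ is known, so use a z-interval (standard normal critical value).

For 90% confidence, z* = 1.645 (from standard normal table)

Standard error: SE = σ/√n = 8/√36 = 1.333333

Margin of error: E = z* × SE = 1.645 × 1.333333 = 2.1933

Z-interval: x̄ ± E = 50 ± 2.1933 = (47.8067, 52.1933)

Rounded to 2 decimal places:

(47.81, 52.19)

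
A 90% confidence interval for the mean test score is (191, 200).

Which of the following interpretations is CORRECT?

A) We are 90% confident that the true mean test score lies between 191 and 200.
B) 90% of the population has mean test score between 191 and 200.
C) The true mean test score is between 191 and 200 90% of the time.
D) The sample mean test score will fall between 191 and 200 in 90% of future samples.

A confidence interval represents our confidence in the procedure, not a probability statement about the parameter.

Key concept: If we repeated this sampling process many times and computed a 90% CI each time, about 90% of those intervals would contain the true population parameter.

For this specific interval (191, 200):
- Midpoint (point estimate): 195.5
- Margin of error: 4.5

The correct interpretation is the one stating confidence that the true parameter lies in the interval — option A.

A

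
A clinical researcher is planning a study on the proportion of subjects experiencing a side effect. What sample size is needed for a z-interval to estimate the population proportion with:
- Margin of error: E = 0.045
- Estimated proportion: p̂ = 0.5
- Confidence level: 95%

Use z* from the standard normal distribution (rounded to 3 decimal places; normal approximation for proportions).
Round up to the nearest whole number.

Using z* for proportion z-interval (normal approximation).

For 95% confidence, z* = 1.96 (from standard normal table)

Sample size formula for proportion z-interval: n = z*²p̂(1-p̂)/E²

n = 1.96² × 0.5 × 0.5 / 0.045²
  = 3.8416 × 0.25 / 0.002025
  = 474.2716

Round up to the nearest whole number: n = 475

475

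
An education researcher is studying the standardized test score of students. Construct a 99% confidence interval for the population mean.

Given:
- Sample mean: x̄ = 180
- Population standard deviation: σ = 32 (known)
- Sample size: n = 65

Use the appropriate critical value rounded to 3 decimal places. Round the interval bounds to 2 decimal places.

The population standard deviation σ is known, so use a z-interval (standard normal critical value).

For 99% confidence, z* = 2.576 (from standard normal table)

Standard error: SE = σ/√n = 32/√65 = 3.969112

Margin of error: E = z* × SE = 2.576 × 3.969112 = 10.2244

Z-interval: x̄ ± E = 180 ± 10.2244 = (169.7756, 190.2244)

Rounded to 2 decimal places:

(169.78, 190.22)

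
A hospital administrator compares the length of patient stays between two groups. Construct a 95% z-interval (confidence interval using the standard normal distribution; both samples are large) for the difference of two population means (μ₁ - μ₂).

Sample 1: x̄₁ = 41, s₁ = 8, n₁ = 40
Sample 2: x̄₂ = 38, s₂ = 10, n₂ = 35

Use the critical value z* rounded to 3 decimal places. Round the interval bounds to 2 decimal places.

Both samples are large (n₁ = 40 ≥ 30, n₂ = 35 ≥ 30), so a z-interval for the difference of means applies.

Point estimate: x̄₁ - x̄₂ = 41 - 38 = 3

Standard error: SE = √(s₁²/n₁ + s₂²/n₂)
= √(8²/40 + 10²/35)
= √(1.600000 + 2.857143)
= 2.111195

For 95% confidence, z* = 1.96 (from standard normal table)
Margin of error: E = z* × SE = 1.96 × 2.111195 = 4.1379

Z-interval: (x̄₁ - x̄₂) ± E = 3 ± 4.1379 = (-1.1379, 7.1379)

Rounded to 2 decimal places:

(-1.14, 7.14)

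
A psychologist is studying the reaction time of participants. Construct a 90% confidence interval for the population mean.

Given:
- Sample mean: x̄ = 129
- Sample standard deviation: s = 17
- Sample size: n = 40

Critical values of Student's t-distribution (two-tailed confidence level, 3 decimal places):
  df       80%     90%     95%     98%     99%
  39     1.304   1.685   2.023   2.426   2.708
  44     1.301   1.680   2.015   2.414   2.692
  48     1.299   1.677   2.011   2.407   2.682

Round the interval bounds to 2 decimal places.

The population standard deviation σ is unknown (only the sample standard deviation s is given), so use a t-interval with df = n - 1 = 40 - 1 = 39.

For 90% confidence with df = 39, t* = 1.685 (from t-table)

Standard error: SE = s/√n = 17/√40 = 2.687936

Margin of error: E = t* × SE = 1.685 × 2.687936 = 4.5292

T-interval: x̄ ± E = 129 ± 4.5292 = (124.4708, 133.5292)

Rounded to 2 decimal places:

(124.47, 133.53)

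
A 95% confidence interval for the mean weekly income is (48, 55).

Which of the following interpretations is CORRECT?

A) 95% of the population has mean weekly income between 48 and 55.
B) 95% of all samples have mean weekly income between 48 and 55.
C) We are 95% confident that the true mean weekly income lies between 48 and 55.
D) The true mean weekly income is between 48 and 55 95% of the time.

A confidence interval represents our confidence in the procedure, not a probability statement about the parameter.

Key concept: If we repeated this sampling process many times and computed a 95% CI each time, about 95% of those intervals would contain the true population parameter.

For this specific interval (48, 55):
- Midpoint (point estimate): 51.5
- Margin of error: 3.5

The correct interpretation is the one stating confidence that the true parameter lies in the interval — option C.

C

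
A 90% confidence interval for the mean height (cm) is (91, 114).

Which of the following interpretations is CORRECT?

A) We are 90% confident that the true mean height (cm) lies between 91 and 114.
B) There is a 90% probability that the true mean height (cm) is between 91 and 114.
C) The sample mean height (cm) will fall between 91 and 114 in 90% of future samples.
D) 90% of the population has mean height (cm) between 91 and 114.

A confidence interval represents our confidence in the procedure, not a probability statement about the parameter.

Key concept: If we repeated this sampling process many times and computed a 90% CI each time, about 90% of those intervals would contain the true population parameter.

For this specific interval (91, 114):
- Midpoint (point estimate): 102.5
- Margin of error: 11.5

The correct interpretation is the one stating confidence that the true parameter lies in the interval — option A.

A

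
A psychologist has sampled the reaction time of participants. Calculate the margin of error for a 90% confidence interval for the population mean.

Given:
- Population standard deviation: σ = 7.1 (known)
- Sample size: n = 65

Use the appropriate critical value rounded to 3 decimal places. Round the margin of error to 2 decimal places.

The population standard deviation σ is known, so use the z-interval margin of error formula.

For 90% confidence, z* = 1.645 (from standard normal table)

Margin of error formula for z-interval: E = z* × σ/√n

E = 1.645 × 7.1/√65
  = 1.645 × 0.880647
  = 1.4487

Rounded to 2 decimal places:

1.45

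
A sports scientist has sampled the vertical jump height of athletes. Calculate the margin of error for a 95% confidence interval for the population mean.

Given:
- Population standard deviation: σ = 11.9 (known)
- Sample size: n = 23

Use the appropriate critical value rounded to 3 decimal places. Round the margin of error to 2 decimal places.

The population standard deviation σ is known, so use the z-interval margin of error formula.

For 95% confidence, z* = 1.96 (from standard normal table)

Margin of error formula for z-interval: E = z* × σ/√n

E = 1.96 × 11.9/√23
  = 1.96 × 2.481322
  = 4.8634

Rounded to 2 decimal places:

4.86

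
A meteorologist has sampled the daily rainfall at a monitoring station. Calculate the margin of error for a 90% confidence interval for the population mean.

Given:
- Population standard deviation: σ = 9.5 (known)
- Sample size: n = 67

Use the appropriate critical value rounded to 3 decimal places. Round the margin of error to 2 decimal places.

The population standard deviation σ is known, so use the z-interval margin of error formula.

For 90% confidence, z* = 1.645 (from standard normal table)

Margin of error formula for z-interval: E = z* × σ/√n

E = 1.645 × 9.5/√67
  = 1.645 × 1.160610
  = 1.9092

Rounded to 2 decimal places:

1.91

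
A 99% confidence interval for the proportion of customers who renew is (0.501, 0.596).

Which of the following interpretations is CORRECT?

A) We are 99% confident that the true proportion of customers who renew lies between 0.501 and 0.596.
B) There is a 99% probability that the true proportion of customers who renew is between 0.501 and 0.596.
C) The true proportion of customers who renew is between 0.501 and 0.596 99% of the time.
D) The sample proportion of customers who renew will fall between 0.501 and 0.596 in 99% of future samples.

A confidence interval represents our confidence in the procedure, not a probability statement about the parameter.

Key concept: If we repeated this sampling process many times and computed a 99% CI each time, about 99% of those intervals would contain the true population parameter.

For this specific interval (0.501, 0.596):
- Midpoint (point estimate): 0.5485
- Margin of error: 0.0475

The correct interpretation is the one stating confidence that the true parameter lies in the interval — option A.

A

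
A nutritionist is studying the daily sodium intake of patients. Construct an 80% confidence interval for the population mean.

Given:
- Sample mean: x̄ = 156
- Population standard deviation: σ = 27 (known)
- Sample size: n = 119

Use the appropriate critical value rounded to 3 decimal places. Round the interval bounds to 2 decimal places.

The population standard deviation σ is known, so use a z-interval (standard normal critical value).

For 80% confidence, z* = 1.282 (from standard normal table)

Standard error: SE = σ/√n = 27/√119 = 2.475086

Margin of error: E = z* × SE = 1.282 × 2.475086 = 3.1731

Z-interval: x̄ ± E = 156 ± 3.1731 = (152.8269, 159.1731)

Rounded to 2 decimal places:

(152.83, 159.17)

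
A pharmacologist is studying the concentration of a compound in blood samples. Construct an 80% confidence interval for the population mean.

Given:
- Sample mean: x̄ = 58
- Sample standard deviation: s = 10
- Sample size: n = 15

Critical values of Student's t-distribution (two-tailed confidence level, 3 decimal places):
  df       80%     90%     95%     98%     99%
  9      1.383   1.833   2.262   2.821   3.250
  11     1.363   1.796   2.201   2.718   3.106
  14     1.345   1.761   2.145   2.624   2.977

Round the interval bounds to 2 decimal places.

The population standard deviation σ is unknown (only the sample standard deviation s is given), so use a t-interval with df = n - 1 = 15 - 1 = 14.

For 80% confidence with df = 14, t* = 1.345 (from t-table)

Standard error: SE = s/√n = 10/√15 = 2.581989

Margin of error: E = t* × SE = 1.345 × 2.581989 = 3.4728

T-interval: x̄ ± E = 58 ± 3.4728 = (54.5272, 61.4728)

Rounded to 2 decimal places:

(54.53, 61.47)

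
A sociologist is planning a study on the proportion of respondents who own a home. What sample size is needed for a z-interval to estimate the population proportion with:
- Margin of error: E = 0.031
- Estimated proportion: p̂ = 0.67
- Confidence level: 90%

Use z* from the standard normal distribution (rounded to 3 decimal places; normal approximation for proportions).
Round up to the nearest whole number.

Using z* for proportion z-interval (normal approximation).

For 90% confidence, z* = 1.645 (from standard normal table)

Sample size formula for proportion z-interval: n = z*²p̂(1-p̂)/E²

n = 1.645² × 0.67 × 0.33 / 0.031²
  = 2.706025 × 0.2211 / 0.000961
  = 622.5829

Round up to the nearest whole number: n = 623

623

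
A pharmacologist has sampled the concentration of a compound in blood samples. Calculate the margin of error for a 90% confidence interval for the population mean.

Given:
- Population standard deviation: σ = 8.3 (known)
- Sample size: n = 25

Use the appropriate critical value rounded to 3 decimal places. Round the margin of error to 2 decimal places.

The population standard deviation σ is known, so use the z-interval margin of error formula.

For 90% confidence, z* = 1.645 (from standard normal table)

Margin of error formula for z-interval: E = z* × σ/√n

E = 1.645 × 8.3/√25
  = 1.645 × 1.660000
  = 2.7307

Rounded to 2 decimal places:

2.73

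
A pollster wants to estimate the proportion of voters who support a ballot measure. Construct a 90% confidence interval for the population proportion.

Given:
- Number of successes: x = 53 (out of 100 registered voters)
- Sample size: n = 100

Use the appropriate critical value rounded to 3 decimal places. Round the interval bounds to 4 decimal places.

Sample proportion: p̂ = 53/100 = 0.530000

Check conditions for normal approximation:
  np̂ = 53 ≥ 10 ✓
  n(1-p̂) = 47 ≥ 10 ✓

The sample is large enough, so use a z-interval (normal approximation) for the proportion.

For 90% confidence, z* = 1.645 (from standard normal table)

Standard error: SE = √(p̂(1-p̂)/n) = √(0.530000×0.470000/100) = 0.04990992

Margin of error: E = z* × SE = 1.645 × 0.04990992 = 0.082102

Z-interval: p̂ ± E = 0.530000 ± 0.082102 = (0.447898, 0.612102)

Rounded to 4 decimal places:

(0.4479, 0.6121)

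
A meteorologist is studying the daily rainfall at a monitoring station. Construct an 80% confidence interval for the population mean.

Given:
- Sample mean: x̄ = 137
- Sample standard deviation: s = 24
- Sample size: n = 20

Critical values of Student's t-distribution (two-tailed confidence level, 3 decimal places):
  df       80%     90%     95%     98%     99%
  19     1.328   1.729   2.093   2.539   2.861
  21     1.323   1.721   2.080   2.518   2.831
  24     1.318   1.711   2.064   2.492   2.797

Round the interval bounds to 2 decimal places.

The population standard deviation σ is unknown (only the sample standard deviation s is given), so use a t-interval with df = n - 1 = 20 - 1 = 19.

For 80% confidence with df = 19, t* = 1.328 (from t-table)

Standard error: SE = s/√n = 24/√20 = 5.366563

Margin of error: E = t* × SE = 1.328 × 5.366563 = 7.1268

T-interval: x̄ ± E = 137 ± 7.1268 = (129.8732, 144.1268)

Rounded to 2 decimal places:

(129.87, 144.13)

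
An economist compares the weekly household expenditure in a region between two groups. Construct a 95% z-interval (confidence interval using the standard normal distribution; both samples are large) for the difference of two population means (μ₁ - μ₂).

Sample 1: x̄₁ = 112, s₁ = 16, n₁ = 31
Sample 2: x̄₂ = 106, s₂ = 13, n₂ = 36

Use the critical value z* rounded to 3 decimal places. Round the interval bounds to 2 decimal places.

Both samples are large (n₁ = 31 ≥ 30, n₂ = 36 ≥ 30), so a z-interval for the difference of means applies.

Point estimate: x̄₁ - x̄₂ = 112 - 106 = 6

Standard error: SE = √(s₁²/n₁ + s₂²/n₂)
= √(16²/31 + 13²/36)
= √(8.258065 + 4.694444)
= 3.598959

For 95% confidence, z* = 1.96 (from standard normal table)
Margin of error: E = z* × SE = 1.96 × 3.598959 = 7.0540

Z-interval: (x̄₁ - x̄₂) ± E = 6 ± 7.0540 = (-1.0540, 13.0540)

Rounded to 2 decimal places:

(-1.05, 13.05)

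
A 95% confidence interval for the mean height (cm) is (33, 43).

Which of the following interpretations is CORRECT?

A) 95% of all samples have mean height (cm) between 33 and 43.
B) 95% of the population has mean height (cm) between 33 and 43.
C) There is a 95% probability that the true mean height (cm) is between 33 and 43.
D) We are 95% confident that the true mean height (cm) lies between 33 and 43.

A confidence interval represents our confidence in the procedure, not a probability statement about the parameter.

Key concept: If we repeated this sampling process many times and computed a 95% CI each time, about 95% of those intervals would contain the true population parameter.

For this specific interval (33, 43):
- Midpoint (point estimate): 38
- Margin of error: 5

The correct interpretation is the one stating confidence that the true parameter lies in the interval — option D.

D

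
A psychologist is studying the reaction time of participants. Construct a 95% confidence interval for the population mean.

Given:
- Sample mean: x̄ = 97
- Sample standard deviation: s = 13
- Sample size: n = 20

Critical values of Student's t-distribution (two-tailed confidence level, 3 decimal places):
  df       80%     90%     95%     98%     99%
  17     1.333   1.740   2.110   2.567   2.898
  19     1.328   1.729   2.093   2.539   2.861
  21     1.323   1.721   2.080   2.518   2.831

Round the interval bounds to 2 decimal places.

The population standard deviation σ is unknown (only the sample standard deviation s is given), so use a t-interval with df = n - 1 = 20 - 1 = 19.

For 95% confidence with df = 19, t* = 2.093 (from t-table)

Standard error: SE = s/√n = 13/√20 = 2.906888

Margin of error: E = t* × SE = 2.093 × 2.906888 = 6.0841

T-interval: x̄ ± E = 97 ± 6.0841 = (90.9159, 103.0841)

Rounded to 2 decimal places:

(90.92, 103.08)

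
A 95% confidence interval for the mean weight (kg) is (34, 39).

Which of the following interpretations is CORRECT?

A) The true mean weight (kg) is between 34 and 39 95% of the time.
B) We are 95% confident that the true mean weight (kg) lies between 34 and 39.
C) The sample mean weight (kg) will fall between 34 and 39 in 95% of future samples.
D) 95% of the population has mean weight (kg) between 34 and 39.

A confidence interval represents our confidence in the procedure, not a probability statement about the parameter.

Key concept: If we repeated this sampling process many times and computed a 95% CI each time, about 95% of those intervals would contain the true population parameter.

For this specific interval (34, 39):
- Midpoint (point estimate): 36.5
- Margin of error: 2.5

The correct interpretation is the one stating confidence that the true parameter lies in the interval — option B.

B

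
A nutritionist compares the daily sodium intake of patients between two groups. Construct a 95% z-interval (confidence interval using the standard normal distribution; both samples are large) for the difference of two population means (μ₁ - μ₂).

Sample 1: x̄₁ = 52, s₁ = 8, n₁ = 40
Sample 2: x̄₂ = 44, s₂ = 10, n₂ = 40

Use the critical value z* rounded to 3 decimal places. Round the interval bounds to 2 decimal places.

Both samples are large (n₁ = 40 ≥ 30, n₂ = 40 ≥ 30), so a z-interval for the difference of means applies.

Point estimate: x̄₁ - x̄₂ = 52 - 44 = 8

Standard error: SE = √(s₁²/n₁ + s₂²/n₂)
= √(8²/40 + 10²/40)
= √(1.600000 + 2.500000)
= 2.024846

For 95% confidence, z* = 1.96 (from standard normal table)
Margin of error: E = z* × SE = 1.96 × 2.024846 = 3.9687

Z-interval: (x̄₁ - x̄₂) ± E = 8 ± 3.9687 = (4.0313, 11.9687)

Rounded to 2 decimal places:

(4.03, 11.97)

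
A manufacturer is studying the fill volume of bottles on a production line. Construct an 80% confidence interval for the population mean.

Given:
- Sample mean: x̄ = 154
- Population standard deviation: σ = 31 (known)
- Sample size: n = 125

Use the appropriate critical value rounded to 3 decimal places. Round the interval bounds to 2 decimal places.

The population standard deviation σ is known, so use a z-interval (standard normal critical value).

For 80% confidence, z* = 1.282 (from standard normal table)

Standard error: SE = σ/√n = 31/√125 = 2.772724

Margin of error: E = z* × SE = 1.282 × 2.772724 = 3.5546

Z-interval: x̄ ± E = 154 ± 3.5546 = (150.4454, 157.5546)

Rounded to 2 decimal places:

(150.45, 157.55)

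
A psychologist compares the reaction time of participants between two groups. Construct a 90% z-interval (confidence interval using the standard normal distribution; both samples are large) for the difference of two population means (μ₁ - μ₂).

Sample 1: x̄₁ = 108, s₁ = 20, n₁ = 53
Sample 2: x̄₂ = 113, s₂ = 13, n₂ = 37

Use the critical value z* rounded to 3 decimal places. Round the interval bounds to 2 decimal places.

Both samples are large (n₁ = 53 ≥ 30, n₂ = 37 ≥ 30), so a z-interval for the difference of means applies.

Point estimate: x̄₁ - x̄₂ = 108 - 113 = -5

Standard error: SE = √(s₁²/n₁ + s₂²/n₂)
= √(20²/53 + 13²/37)
= √(7.547170 + 4.567568)
= 3.480623

For 90% confidence, z* = 1.645 (from standard normal table)
Margin of error: E = z* × SE = 1.645 × 3.480623 = 5.7256

Z-interval: (x̄₁ - x̄₂) ± E = -5 ± 5.7256 = (-10.7256, 0.7256)

Rounded to 2 decimal places:

(-10.73, 0.73)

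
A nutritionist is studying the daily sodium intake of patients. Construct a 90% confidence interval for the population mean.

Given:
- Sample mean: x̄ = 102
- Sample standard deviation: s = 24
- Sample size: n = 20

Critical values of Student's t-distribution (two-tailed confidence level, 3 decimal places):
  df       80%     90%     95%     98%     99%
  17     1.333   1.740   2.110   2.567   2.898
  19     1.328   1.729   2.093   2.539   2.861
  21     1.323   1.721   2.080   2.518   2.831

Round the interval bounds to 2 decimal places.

The population standard deviation σ is unknown (only the sample standard deviation s is given), so use a t-interval with df = n - 1 = 20 - 1 = 19.

For 90% confidence with df = 19, t* = 1.729 (from t-table)

Standard error: SE = s/√n = 24/√20 = 5.366563

Margin of error: E = t* × SE = 1.729 × 5.366563 = 9.2788

T-interval: x̄ ± E = 102 ± 9.2788 = (92.7212, 111.2788)

Rounded to 2 decimal places:

(92.72, 111.28)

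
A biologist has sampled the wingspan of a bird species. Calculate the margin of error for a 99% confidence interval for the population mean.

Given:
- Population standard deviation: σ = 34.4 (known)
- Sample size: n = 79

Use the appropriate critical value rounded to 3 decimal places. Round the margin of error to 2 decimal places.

The population standard deviation σ is known, so use the z-interval margin of error formula.

For 99% confidence, z* = 2.576 (from standard normal table)

Margin of error formula for z-interval: E = z* × σ/√n

E = 2.576 × 34.4/√79
  = 2.576 × 3.870302
  = 9.9699

Rounded to 2 decimal places:

9.97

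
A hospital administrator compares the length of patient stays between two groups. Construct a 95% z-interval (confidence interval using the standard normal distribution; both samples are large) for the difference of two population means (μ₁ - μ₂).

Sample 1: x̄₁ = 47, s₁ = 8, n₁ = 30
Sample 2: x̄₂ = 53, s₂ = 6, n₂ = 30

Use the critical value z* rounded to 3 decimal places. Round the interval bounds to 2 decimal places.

Both samples are large (n₁ = 30 ≥ 30, n₂ = 30 ≥ 30), so a z-interval for the difference of means applies.

Point estimate: x̄₁ - x̄₂ = 47 - 53 = -6

Standard error: SE = √(s₁²/n₁ + s₂²/n₂)
= √(8²/30 + 6²/30)
= √(2.133333 + 1.200000)
= 1.825742

For 95% confidence, z* = 1.96 (from standard normal table)
Margin of error: E = z* × SE = 1.96 × 1.825742 = 3.5785

Z-interval: (x̄₁ - x̄₂) ± E = -6 ± 3.5785 = (-9.5785, -2.4215)

Rounded to 2 decimal places:

(-9.58, -2.42)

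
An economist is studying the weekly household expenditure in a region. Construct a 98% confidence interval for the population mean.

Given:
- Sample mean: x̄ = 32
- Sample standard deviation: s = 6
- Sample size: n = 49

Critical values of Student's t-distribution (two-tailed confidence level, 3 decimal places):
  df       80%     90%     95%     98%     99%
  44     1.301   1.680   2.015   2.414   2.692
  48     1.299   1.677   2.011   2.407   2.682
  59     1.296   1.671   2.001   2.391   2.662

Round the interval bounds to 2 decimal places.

The population standard deviation σ is unknown (only the sample standard deviation s is given), so use a t-interval with df = n - 1 = 49 - 1 = 48.

For 98% confidence with df = 48, t* = 2.407 (from t-table)

Standard error: SE = s/√n = 6/√49 = 0.857143

Margin of error: E = t* × SE = 2.407 × 0.857143 = 2.0631

T-interval: x̄ ± E = 32 ± 2.0631 = (29.9369, 34.0631)

Rounded to 2 decimal places:

(29.94, 34.06)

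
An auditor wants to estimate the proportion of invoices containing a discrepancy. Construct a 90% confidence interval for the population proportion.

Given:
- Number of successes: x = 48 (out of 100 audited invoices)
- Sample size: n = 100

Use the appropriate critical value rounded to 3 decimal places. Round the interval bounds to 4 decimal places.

Sample proportion: p̂ = 48/100 = 0.480000

Check conditions for normal approximation:
  np̂ = 48 ≥ 10 ✓
  n(1-p̂) = 52 ≥ 10 ✓

The sample is large enough, so use a z-interval (normal approximation) for the proportion.

For 90% confidence, z* = 1.645 (from standard normal table)

Standard error: SE = √(p̂(1-p̂)/n) = √(0.480000×0.520000/100) = 0.04995998

Margin of error: E = z* × SE = 1.645 × 0.04995998 = 0.082184

Z-interval: p̂ ± E = 0.480000 ± 0.082184 = (0.397816, 0.562184)

Rounded to 4 decimal places:

(0.3978, 0.5622)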